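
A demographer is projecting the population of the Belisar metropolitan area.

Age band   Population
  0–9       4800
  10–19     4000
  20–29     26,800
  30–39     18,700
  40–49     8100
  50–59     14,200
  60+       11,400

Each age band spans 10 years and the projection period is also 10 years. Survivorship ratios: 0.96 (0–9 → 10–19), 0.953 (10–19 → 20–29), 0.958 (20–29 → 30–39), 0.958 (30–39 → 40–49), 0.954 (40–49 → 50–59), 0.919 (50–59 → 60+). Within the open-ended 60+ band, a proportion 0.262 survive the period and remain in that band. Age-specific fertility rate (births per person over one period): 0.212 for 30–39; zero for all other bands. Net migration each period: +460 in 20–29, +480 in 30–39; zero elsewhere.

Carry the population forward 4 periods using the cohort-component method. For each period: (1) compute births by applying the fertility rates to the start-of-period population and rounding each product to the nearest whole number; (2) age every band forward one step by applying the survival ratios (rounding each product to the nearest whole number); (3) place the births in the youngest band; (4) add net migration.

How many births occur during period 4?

1087

Period 1:
Births: 18700 × 0.212 = 3964
10–19: 4800 × 0.96 = 4608
20–29: 4000 × 0.953 = 3812
30–39: 26800 × 0.958 = 25674
40–49: 18700 × 0.958 = 17915
50–59: 8100 × 0.954 = 7727
60+: 14200 × 0.919 + 11400 × 0.262 = 13050 + 2987 = 16037
Net migration: 20–29 + 460 → 4272; 30–39 + 480 → 26154
Giving 3964 / 4608 / 4272 / 26154 / 17915 / 7727 / 16037.
Period 2:
Births: 26154 × 0.212 = 5545
10–19: 3964 × 0.96 = 3805
20–29: 4608 × 0.953 = 4391
30–39: 4272 × 0.958 = 4093
40–49: 26154 × 0.958 = 25056
50–59: 17915 × 0.954 = 17091
60+: 7727 × 0.919 + 16037 × 0.262 = 7101 + 4202 = 11303
Net migration: 20–29 + 460 → 4851; 30–39 + 480 → 4573
Giving 5545 / 3805 / 4851 / 4573 / 25056 / 17091 / 11303.
Period 3:
Births: 4573 × 0.212 = 969
10–19: 5545 × 0.96 = 5323
20–29: 3805 × 0.953 = 3626
30–39: 4851 × 0.958 = 4647
40–49: 4573 × 0.958 = 4381
50–59: 25056 × 0.954 = 23903
60+: 17091 × 0.919 + 11303 × 0.262 = 15707 + 2961 = 18668
Net migration: 20–29 + 460 → 4086; 30–39 + 480 → 5127
Giving 969 / 5323 / 4086 / 5127 / 4381 / 23903 / 18668.
Period 4:
Births: 5127 × 0.212 = 1087
10–19: 969 × 0.96 = 930
20–29: 5323 × 0.953 = 5073
30–39: 4086 × 0.958 = 3914
40–49: 5127 × 0.958 = 4912
50–59: 4381 × 0.954 = 4179
60+: 23903 × 0.919 + 18668 × 0.262 = 21967 + 4891 = 26858
Net migration: 20–29 + 460 → 5533; 30–39 + 480 → 4394
Giving 1087 / 930 / 5533 / 4394 / 4912 / 4179 / 26858.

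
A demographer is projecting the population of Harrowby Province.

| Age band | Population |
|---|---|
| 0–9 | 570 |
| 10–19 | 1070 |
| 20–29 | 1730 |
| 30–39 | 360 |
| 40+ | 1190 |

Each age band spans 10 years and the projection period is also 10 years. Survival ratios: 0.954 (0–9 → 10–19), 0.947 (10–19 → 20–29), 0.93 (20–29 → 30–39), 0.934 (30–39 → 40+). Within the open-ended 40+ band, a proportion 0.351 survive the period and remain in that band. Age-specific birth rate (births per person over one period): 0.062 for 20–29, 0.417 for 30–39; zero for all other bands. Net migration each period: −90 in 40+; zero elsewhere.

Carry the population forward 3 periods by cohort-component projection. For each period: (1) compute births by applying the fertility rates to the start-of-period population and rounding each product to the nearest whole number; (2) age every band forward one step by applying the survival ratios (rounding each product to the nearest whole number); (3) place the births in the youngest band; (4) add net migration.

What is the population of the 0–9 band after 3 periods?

425

Let group 1 be 0–9 through group 5 = 40+.
Period 1:
Births: 1730 * 0.062 = 107 ; 360 * 0.417 = 150 → total 257
Group 2: 570 * 0.954 = 544
Group 3: 1070 * 0.947 = 1013
Group 4: 1730 * 0.93 = 1609
Group 5: 360 * 0.934 + 1190 * 0.351 = 336 + 418 = 754
Net migration: Group 5 − 90 → 664
Population now: 0–9=257, 10–19=544, 20–29=1013, 30–39=1609, 40+=664
Period 2:
Births: 1013 * 0.062 = 63 ; 1609 * 0.417 = 671 → total 734
Group 2: 257 * 0.954 = 245
Group 3: 544 * 0.947 = 515
Group 4: 1013 * 0.93 = 942
Group 5: 1609 * 0.934 + 664 * 0.351 = 1503 + 233 = 1736
Net migration: Group 5 − 90 → 1646
Population now: 0–9=734, 10–19=245, 20–29=515, 30–39=942, 40+=1646
Period 3:
Births: 515 * 0.062 = 32 ; 942 * 0.417 = 393 → total 425
Group 2: 734 * 0.954 = 700
Group 3: 245 * 0.947 = 232
Group 4: 515 * 0.93 = 479
Group 5: 942 * 0.934 + 1646 * 0.351 = 880 + 578 = 1458
Net migration: Group 5 − 90 → 1368
Population now: 0–9=425, 10–19=700, 20–29=232, 30–39=479, 40+=1368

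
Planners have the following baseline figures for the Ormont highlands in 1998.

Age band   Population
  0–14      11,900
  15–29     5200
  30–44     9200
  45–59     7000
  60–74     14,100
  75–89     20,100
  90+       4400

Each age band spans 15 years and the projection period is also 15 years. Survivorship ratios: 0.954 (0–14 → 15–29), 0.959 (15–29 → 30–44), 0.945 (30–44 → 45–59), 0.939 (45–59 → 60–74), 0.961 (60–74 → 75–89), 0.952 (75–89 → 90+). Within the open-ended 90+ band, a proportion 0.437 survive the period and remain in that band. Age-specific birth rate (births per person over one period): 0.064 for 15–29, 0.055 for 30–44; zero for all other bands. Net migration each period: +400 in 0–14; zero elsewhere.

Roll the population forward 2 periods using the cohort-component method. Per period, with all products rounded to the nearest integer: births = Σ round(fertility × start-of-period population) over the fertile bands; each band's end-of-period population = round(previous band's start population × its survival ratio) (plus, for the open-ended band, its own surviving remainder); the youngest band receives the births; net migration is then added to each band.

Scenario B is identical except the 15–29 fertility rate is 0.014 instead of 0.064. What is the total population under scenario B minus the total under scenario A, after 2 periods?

(Bands numbered youngest = 1 to oldest = 7.)
[period 1]
Births: 5200 * 0.064 = 333 ; 9200 * 0.055 = 506 — total 839
Band 2: 11900 * 0.954 = 11353
Band 3: 5200 * 0.959 = 4987
Band 4: 9200 * 0.945 = 8694
Band 5: 7000 * 0.939 = 6573
Band 6: 14100 * 0.961 = 13550
Band 7: 20100 * 0.952 + 4400 * 0.437 = 19135 + 1923 = 21058
Net migration: Band 1 + 400 → 1239
End of period: [1239, 11353, 4987, 8694, 6573, 13550, 21058]
[period 2]
Births: 11353 * 0.064 = 727 ; 4987 * 0.055 = 274 — total 1001
Band 2: 1239 * 0.954 = 1182
Band 3: 11353 * 0.959 = 10888
Band 4: 4987 * 0.945 = 4713
Band 5: 8694 * 0.939 = 8164
Band 6: 6573 * 0.961 = 6317
Band 7: 13550 * 0.952 + 21058 * 0.437 = 12900 + 9202 = 22102
Net migration: Band 1 + 400 → 1401
End of period: [1401, 1182, 10888, 4713, 8164, 6317, 22102]
Scenario A total after 2 periods: 54767
Scenario B projection —
[period 1]
Births: 5200 * 0.014 = 73 ; 9200 * 0.055 = 506 — total 579
Band 2: 11900 * 0.954 = 11353
Band 3: 5200 * 0.959 = 4987
Band 4: 9200 * 0.945 = 8694
Band 5: 7000 * 0.939 = 6573
Band 6: 14100 * 0.961 = 13550
Band 7: 20100 * 0.952 + 4400 * 0.437 = 19135 + 1923 = 21058
Net migration: Band 1 + 400 → 979
End of period: [979, 11353, 4987, 8694, 6573, 13550, 21058]
[period 2]
Births: 11353 * 0.014 = 159 ; 4987 * 0.055 = 274 — total 433
Band 2: 979 * 0.954 = 934
Band 3: 11353 * 0.959 = 10888
Band 4: 4987 * 0.945 = 4713
Band 5: 8694 * 0.939 = 8164
Band 6: 6573 * 0.961 = 6317
Band 7: 13550 * 0.952 + 21058 * 0.437 = 12900 + 9202 = 22102
Net migration: Band 1 + 400 → 833
End of period: [833, 934, 10888, 4713, 8164, 6317, 22102]
Scenario B total after 2 periods: 53951
Difference B − A = 53951 − 54767 = -816

-816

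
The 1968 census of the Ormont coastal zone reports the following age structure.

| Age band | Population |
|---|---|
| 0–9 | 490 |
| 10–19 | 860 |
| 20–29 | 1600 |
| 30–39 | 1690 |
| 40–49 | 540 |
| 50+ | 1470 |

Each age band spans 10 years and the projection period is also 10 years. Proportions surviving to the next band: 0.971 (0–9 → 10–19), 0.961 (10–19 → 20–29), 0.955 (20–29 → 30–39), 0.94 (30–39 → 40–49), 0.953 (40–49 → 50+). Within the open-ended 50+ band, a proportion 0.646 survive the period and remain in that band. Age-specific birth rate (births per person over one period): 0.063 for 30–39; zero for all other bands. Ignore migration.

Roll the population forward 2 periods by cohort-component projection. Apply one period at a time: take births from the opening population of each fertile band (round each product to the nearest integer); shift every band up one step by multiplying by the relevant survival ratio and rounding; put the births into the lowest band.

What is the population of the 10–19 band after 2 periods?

[period 1]
Births: 1690 × 0.063 = 106
10–19: 490 × 0.971 = 476
20–29: 860 × 0.961 = 826
30–39: 1600 × 0.955 = 1528
40–49: 1690 × 0.94 = 1589
50+: 540 × 0.953 + 1470 × 0.646 = 515 + 950 = 1465
Giving 106 / 476 / 826 / 1528 / 1589 / 1465.
[period 2]
Births: 1528 × 0.063 = 96
10–19: 106 × 0.971 = 103
20–29: 476 × 0.961 = 457
30–39: 826 × 0.955 = 789
40–49: 1528 × 0.94 = 1436
50+: 1589 × 0.953 + 1465 × 0.646 = 1514 + 946 = 2460
Giving 96 / 103 / 457 / 789 / 1436 / 2460.

103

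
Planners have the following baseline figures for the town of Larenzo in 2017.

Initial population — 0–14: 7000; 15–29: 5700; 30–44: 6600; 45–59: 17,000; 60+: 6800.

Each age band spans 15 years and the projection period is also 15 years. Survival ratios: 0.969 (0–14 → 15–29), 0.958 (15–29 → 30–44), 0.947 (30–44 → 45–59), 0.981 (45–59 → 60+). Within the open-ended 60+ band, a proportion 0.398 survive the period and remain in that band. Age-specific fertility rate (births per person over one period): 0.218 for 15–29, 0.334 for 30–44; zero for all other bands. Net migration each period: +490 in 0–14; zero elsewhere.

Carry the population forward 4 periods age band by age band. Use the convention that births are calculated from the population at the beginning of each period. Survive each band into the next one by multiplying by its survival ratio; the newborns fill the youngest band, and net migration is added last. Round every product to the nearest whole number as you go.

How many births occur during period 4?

After projecting period 1:
Births: 5700 × 0.218 = 1243 ; 6600 × 0.334 = 2204 ⇒ total 3447
15–29: 7000 × 0.969 = 6783
30–44: 5700 × 0.958 = 5461
45–59: 6600 × 0.947 = 6250
60+: 17000 × 0.981 + 6800 × 0.398 = 16677 + 2706 = 19383
Net migration: 0–14 + 490 → 3937
→ [3937, 6783, 5461, 6250, 19383]
After projecting period 2:
Births: 6783 × 0.218 = 1479 ; 5461 × 0.334 = 1824 ⇒ total 3303
15–29: 3937 × 0.969 = 3815
30–44: 6783 × 0.958 = 6498
45–59: 5461 × 0.947 = 5172
60+: 6250 × 0.981 + 19383 × 0.398 = 6131 + 7714 = 13845
Net migration: 0–14 + 490 → 3793
→ [3793, 3815, 6498, 5172, 13845]
After projecting period 3:
Births: 3815 × 0.218 = 832 ; 6498 × 0.334 = 2170 ⇒ total 3002
15–29: 3793 × 0.969 = 3675
30–44: 3815 × 0.958 = 3655
45–59: 6498 × 0.947 = 6154
60+: 5172 × 0.981 + 13845 × 0.398 = 5074 + 5510 = 10584
Net migration: 0–14 + 490 → 3492
→ [3492, 3675, 3655, 6154, 10584]
After projecting period 4:
Births: 3675 × 0.218 = 801 ; 3655 × 0.334 = 1221 ⇒ total 2022
15–29: 3492 × 0.969 = 3384
30–44: 3675 × 0.958 = 3521
45–59: 3655 × 0.947 = 3461
60+: 6154 × 0.981 + 10584 × 0.398 = 6037 + 4212 = 10249
Net migration: 0–14 + 490 → 2512
→ [2512, 3384, 3521, 3461, 10249]

2022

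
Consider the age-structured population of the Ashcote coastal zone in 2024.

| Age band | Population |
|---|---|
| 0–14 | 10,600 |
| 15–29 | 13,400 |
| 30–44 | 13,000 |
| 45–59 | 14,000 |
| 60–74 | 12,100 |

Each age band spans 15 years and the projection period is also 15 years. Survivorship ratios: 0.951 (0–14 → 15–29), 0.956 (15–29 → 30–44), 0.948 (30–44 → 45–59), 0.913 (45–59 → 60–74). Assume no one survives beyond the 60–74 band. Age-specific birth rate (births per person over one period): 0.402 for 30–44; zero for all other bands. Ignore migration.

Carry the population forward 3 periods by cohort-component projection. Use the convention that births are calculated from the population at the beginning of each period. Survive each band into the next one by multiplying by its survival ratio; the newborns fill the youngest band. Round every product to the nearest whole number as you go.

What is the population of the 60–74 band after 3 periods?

Numbering the bands 1..5 from youngest to oldest:
Period 1:
Births: 13000 * 0.402 = 5226
Band 2: 10600 * 0.951 = 10081
Band 3: 13400 * 0.956 = 12810
Band 4: 13000 * 0.948 = 12324
Band 5: 14000 * 0.913 = 12782
Population now: 0–14=5226, 15–29=10081, 30–44=12810, 45–59=12324, 60–74=12782
Period 2:
Births: 12810 * 0.402 = 5150
Band 2: 5226 * 0.951 = 4970
Band 3: 10081 * 0.956 = 9637
Band 4: 12810 * 0.948 = 12144
Band 5: 12324 * 0.913 = 11252
Population now: 0–14=5150, 15–29=4970, 30–44=9637, 45–59=12144, 60–74=11252
Period 3:
Births: 9637 * 0.402 = 3874
Band 2: 5150 * 0.951 = 4898
Band 3: 4970 * 0.956 = 4751
Band 4: 9637 * 0.948 = 9136
Band 5: 12144 * 0.913 = 11087
Population now: 0–14=3874, 15–29=4898, 30–44=4751, 45–59=9136, 60–74=11087

11087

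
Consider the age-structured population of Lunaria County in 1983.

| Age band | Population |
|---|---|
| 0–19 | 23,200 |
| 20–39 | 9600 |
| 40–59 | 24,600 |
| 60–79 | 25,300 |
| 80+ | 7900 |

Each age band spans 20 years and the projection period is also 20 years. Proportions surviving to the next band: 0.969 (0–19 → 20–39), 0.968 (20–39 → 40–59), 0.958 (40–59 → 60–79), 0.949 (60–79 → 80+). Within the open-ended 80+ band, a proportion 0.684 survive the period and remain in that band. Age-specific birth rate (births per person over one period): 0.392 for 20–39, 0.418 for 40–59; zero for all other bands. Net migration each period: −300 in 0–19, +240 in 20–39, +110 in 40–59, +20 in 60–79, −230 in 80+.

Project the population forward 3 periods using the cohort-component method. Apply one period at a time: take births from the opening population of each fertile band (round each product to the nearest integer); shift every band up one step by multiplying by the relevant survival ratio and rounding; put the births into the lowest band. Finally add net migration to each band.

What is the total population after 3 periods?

98220

Period 1:
Births: 9600 * 0.392 = 3763 ; 24600 * 0.418 = 10283 ⇒ total 14046
20–39: 23200 * 0.969 = 22481
40–59: 9600 * 0.968 = 9293
60–79: 24600 * 0.958 = 23567
80+: 25300 * 0.949 + 7900 * 0.684 = 24010 + 5404 = 29414
Net migration: 0–19 − 300 → 13746; 20–39 + 240 → 22721; 40–59 + 110 → 9403; 60–79 + 20 → 23587; 80+ − 230 → 29184
Population now: 0–19=13746, 20–39=22721, 40–59=9403, 60–79=23587, 80+=29184
Period 2:
Births: 22721 * 0.392 = 8907 ; 9403 * 0.418 = 3930 ⇒ total 12837
20–39: 13746 * 0.969 = 13320
40–59: 22721 * 0.968 = 21994
60–79: 9403 * 0.958 = 9008
80+: 23587 * 0.949 + 29184 * 0.684 = 22384 + 19962 = 42346
Net migration: 0–19 − 300 → 12537; 20–39 + 240 → 13560; 40–59 + 110 → 22104; 60–79 + 20 → 9028; 80+ − 230 → 42116
Population now: 0–19=12537, 20–39=13560, 40–59=22104, 60–79=9028, 80+=42116
Period 3:
Births: 13560 * 0.392 = 5316 ; 22104 * 0.418 = 9239 ⇒ total 14555
20–39: 12537 * 0.969 = 12148
40–59: 13560 * 0.968 = 13126
60–79: 22104 * 0.958 = 21176
80+: 9028 * 0.949 + 42116 * 0.684 = 8568 + 28807 = 37375
Net migration: 0–19 − 300 → 14255; 20–39 + 240 → 12388; 40–59 + 110 → 13236; 60–79 + 20 → 21196; 80+ − 230 → 37145
Population now: 0–19=14255, 20–39=12388, 40–59=13236, 60–79=21196, 80+=37145
Total after period 3: 14255 + 12388 + 13236 + 21196 + 37145 = 98220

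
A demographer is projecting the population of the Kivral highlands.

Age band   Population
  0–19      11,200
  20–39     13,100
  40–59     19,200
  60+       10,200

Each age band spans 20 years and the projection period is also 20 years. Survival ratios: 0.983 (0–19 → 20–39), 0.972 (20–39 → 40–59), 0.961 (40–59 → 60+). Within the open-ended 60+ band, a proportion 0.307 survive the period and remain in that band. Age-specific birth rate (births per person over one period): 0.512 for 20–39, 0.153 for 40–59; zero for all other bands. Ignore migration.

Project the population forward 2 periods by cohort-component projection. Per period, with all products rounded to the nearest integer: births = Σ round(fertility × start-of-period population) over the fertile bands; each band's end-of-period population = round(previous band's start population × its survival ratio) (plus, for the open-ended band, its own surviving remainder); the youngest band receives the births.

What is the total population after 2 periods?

[period 1]
Births: 13100 × 0.512 = 6707  |  19200 × 0.153 = 2938 ⇒ total 9645
20–39: 11200 × 0.983 = 11010
40–59: 13100 × 0.972 = 12733
60+: 19200 × 0.961 + 10200 × 0.307 = 18451 + 3131 = 21582
End of period: [9645, 11010, 12733, 21582]
[period 2]
Births: 11010 × 0.512 = 5637  |  12733 × 0.153 = 1948 ⇒ total 7585
20–39: 9645 × 0.983 = 9481
40–59: 11010 × 0.972 = 10702
60+: 12733 × 0.961 + 21582 × 0.307 = 12236 + 6626 = 18862
End of period: [7585, 9481, 10702, 18862]
Total after period 2: 7585 + 9481 + 10702 + 18862 = 46630

46630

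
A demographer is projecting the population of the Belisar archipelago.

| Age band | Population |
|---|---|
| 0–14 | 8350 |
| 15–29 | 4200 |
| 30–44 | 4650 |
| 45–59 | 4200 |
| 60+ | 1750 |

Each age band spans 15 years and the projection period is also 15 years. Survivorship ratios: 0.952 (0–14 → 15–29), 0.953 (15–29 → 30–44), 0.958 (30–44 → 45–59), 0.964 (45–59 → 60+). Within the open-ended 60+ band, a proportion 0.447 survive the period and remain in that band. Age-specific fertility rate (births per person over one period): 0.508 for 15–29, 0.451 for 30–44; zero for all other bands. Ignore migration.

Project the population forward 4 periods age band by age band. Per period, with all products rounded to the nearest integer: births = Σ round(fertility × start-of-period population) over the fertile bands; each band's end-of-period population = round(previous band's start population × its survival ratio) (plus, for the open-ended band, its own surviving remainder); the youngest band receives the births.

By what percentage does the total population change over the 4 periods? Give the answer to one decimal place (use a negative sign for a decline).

Let group 1 be 0–14 through group 5 = 60+.
Period 1:
Births: 4200 * 0.508 = 2134  |  4650 * 0.451 = 2097 → 4231
Group 2: 8350 * 0.952 = 7949
Group 3: 4200 * 0.953 = 4003
Group 4: 4650 * 0.958 = 4455
Group 5: 4200 * 0.964 + 1750 * 0.447 = 4049 + 782 = 4831
→ [4231, 7949, 4003, 4455, 4831]
Period 2:
Births: 7949 * 0.508 = 4038  |  4003 * 0.451 = 1805 → 5843
Group 2: 4231 * 0.952 = 4028
Group 3: 7949 * 0.953 = 7575
Group 4: 4003 * 0.958 = 3835
Group 5: 4455 * 0.964 + 4831 * 0.447 = 4295 + 2159 = 6454
→ [5843, 4028, 7575, 3835, 6454]
Period 3:
Births: 4028 * 0.508 = 2046  |  7575 * 0.451 = 3416 → 5462
Group 2: 5843 * 0.952 = 5563
Group 3: 4028 * 0.953 = 3839
Group 4: 7575 * 0.958 = 7257
Group 5: 3835 * 0.964 + 6454 * 0.447 = 3697 + 2885 = 6582
→ [5462, 5563, 3839, 7257, 6582]
Period 4:
Births: 5563 * 0.508 = 2826  |  3839 * 0.451 = 1731 → 4557
Group 2: 5462 * 0.952 = 5200
Group 3: 5563 * 0.953 = 5302
Group 4: 3839 * 0.958 = 3678
Group 5: 7257 * 0.964 + 6582 * 0.447 = 6996 + 2942 = 9938
→ [4557, 5200, 5302, 3678, 9938]
Total: 23150 → 28675; change = 5525; percentage change = 23.9%

23.9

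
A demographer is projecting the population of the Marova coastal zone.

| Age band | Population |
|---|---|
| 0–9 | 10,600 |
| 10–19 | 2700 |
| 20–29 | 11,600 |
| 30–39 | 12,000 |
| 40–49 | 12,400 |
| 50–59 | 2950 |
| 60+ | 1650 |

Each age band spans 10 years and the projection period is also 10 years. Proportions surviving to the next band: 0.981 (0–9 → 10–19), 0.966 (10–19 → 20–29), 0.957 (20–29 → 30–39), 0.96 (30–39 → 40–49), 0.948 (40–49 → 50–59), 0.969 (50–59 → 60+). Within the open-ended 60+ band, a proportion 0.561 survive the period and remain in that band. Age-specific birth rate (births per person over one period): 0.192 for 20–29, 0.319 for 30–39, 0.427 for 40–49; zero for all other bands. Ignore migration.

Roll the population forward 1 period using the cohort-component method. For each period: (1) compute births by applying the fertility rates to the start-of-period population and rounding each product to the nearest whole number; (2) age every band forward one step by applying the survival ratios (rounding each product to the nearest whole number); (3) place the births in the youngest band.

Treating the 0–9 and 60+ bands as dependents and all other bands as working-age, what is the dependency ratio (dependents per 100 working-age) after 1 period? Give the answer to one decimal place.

Period 1.
Births: 11600 × 0.192 = 2227, 12000 × 0.319 = 3828, 12400 × 0.427 = 5295 → 11350
10–19: 10600 × 0.981 = 10399
20–29: 2700 × 0.966 = 2608
30–39: 11600 × 0.957 = 11101
40–49: 12000 × 0.96 = 11520
50–59: 12400 × 0.948 = 11755
60+: 2950 × 0.969 + 1650 × 0.561 = 2859 + 926 = 3785
Giving 11350 / 10399 / 2608 / 11101 / 11520 / 11755 / 3785.
Dependents (band 0–9 + band 60+) = 11350 + 3785 = 15135; working-age = 47383; ratio = 15135/47383 × 100 = 31.9

31.9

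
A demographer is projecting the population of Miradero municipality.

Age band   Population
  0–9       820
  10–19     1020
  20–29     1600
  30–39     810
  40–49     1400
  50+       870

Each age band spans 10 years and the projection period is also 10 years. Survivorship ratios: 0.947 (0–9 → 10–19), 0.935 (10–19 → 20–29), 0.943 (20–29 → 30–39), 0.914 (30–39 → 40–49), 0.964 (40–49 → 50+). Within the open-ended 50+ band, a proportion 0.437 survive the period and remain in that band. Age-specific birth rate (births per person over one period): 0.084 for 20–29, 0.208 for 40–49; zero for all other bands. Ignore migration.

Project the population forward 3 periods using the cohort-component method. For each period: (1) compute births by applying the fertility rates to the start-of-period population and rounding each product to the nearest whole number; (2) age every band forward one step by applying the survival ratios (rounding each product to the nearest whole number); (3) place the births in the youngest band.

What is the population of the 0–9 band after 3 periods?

348

Period 1:
Births: 1600 * 0.084 = 134, 1400 * 0.208 = 291 → total 425
10–19: 820 * 0.947 = 777
20–29: 1020 * 0.935 = 954
30–39: 1600 * 0.943 = 1509
40–49: 810 * 0.914 = 740
50+: 1400 * 0.964 + 870 * 0.437 = 1350 + 380 = 1730
→ [425, 777, 954, 1509, 740, 1730]
Period 2:
Births: 954 * 0.084 = 80, 740 * 0.208 = 154 → total 234
10–19: 425 * 0.947 = 402
20–29: 777 * 0.935 = 726
30–39: 954 * 0.943 = 900
40–49: 1509 * 0.914 = 1379
50+: 740 * 0.964 + 1730 * 0.437 = 713 + 756 = 1469
→ [234, 402, 726, 900, 1379, 1469]
Period 3:
Births: 726 * 0.084 = 61, 1379 * 0.208 = 287 → total 348
10–19: 234 * 0.947 = 222
20–29: 402 * 0.935 = 376
30–39: 726 * 0.943 = 685
40–49: 900 * 0.914 = 823
50+: 1379 * 0.964 + 1469 * 0.437 = 1329 + 642 = 1971
→ [348, 222, 376, 685, 823, 1971]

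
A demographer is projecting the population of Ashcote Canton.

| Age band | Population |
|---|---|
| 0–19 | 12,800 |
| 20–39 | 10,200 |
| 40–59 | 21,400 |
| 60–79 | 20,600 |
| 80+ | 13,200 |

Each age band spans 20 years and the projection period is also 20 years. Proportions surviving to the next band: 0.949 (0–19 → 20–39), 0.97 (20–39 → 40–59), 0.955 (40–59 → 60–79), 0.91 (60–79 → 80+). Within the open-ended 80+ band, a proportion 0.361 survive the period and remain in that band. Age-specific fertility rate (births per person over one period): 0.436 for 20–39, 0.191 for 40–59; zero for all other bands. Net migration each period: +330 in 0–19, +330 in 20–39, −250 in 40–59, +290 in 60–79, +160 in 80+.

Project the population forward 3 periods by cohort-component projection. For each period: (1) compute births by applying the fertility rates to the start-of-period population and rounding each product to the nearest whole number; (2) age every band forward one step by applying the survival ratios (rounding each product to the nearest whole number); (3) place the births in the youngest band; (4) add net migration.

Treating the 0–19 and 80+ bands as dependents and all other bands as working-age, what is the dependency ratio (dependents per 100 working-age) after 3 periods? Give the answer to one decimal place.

91.9

Period 1.
Births: 10200 × 0.436 = 4447, 21400 × 0.191 = 4087 ⇒ total 8534
20–39: 12800 × 0.949 = 12147
40–59: 10200 × 0.97 = 9894
60–79: 21400 × 0.955 = 20437
80+: 20600 × 0.91 + 13200 × 0.361 = 18746 + 4765 = 23511
Net migration: 0–19 + 330 → 8864; 20–39 + 330 → 12477; 40–59 − 250 → 9644; 60–79 + 290 → 20727; 80+ + 160 → 23671
→ [8864, 12477, 9644, 20727, 23671]
Period 2.
Births: 12477 × 0.436 = 5440, 9644 × 0.191 = 1842 ⇒ total 7282
20–39: 8864 × 0.949 = 8412
40–59: 12477 × 0.97 = 12103
60–79: 9644 × 0.955 = 9210
80+: 20727 × 0.91 + 23671 × 0.361 = 18862 + 8545 = 27407
Net migration: 0–19 + 330 → 7612; 20–39 + 330 → 8742; 40–59 − 250 → 11853; 60–79 + 290 → 9500; 80+ + 160 → 27567
→ [7612, 8742, 11853, 9500, 27567]
Period 3.
Births: 8742 × 0.436 = 3812, 11853 × 0.191 = 2264 ⇒ total 6076
20–39: 7612 × 0.949 = 7224
40–59: 8742 × 0.97 = 8480
60–79: 11853 × 0.955 = 11320
80+: 9500 × 0.91 + 27567 × 0.361 = 8645 + 9952 = 18597
Net migration: 0–19 + 330 → 6406; 20–39 + 330 → 7554; 40–59 − 250 → 8230; 60–79 + 290 → 11610; 80+ + 160 → 18757
→ [6406, 7554, 8230, 11610, 18757]
Dependents (band 0–19 + band 80+) = 6406 + 18757 = 25163; working-age = 27394; ratio = 25163/27394 × 100 = 91.9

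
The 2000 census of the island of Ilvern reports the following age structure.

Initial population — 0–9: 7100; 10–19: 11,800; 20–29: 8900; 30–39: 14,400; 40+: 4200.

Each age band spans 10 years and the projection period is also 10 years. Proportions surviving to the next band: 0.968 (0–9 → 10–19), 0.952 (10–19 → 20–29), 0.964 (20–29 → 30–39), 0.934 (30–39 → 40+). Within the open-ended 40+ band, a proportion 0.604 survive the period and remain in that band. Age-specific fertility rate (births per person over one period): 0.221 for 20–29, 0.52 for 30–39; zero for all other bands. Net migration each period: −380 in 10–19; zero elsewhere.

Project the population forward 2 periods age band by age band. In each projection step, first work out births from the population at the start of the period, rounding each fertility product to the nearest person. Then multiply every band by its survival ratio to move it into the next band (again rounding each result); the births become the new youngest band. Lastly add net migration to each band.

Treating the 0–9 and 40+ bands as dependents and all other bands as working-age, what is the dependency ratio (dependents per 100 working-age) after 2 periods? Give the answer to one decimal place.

95.5

— Period 1 —
Births: 8900 × 0.221 = 1967, 14400 × 0.52 = 7488 → 9455
10–19: 7100 × 0.968 = 6873
20–29: 11800 × 0.952 = 11234
30–39: 8900 × 0.964 = 8580
40+: 14400 × 0.934 + 4200 × 0.604 = 13450 + 2537 = 15987
Net migration: 10–19 − 380 → 6493
Giving 9455 / 6493 / 11234 / 8580 / 15987.
— Period 2 —
Births: 11234 × 0.221 = 2483, 8580 × 0.52 = 4462 → 6945
10–19: 9455 × 0.968 = 9152
20–29: 6493 × 0.952 = 6181
30–39: 11234 × 0.964 = 10830
40+: 8580 × 0.934 + 15987 × 0.604 = 8014 + 9656 = 17670
Net migration: 10–19 − 380 → 8772
Giving 6945 / 8772 / 6181 / 10830 / 17670.
Dependents (band 0–9 + band 40+) = 6945 + 17670 = 24615; working-age = 25783; ratio = 24615/25783 × 100 = 95.5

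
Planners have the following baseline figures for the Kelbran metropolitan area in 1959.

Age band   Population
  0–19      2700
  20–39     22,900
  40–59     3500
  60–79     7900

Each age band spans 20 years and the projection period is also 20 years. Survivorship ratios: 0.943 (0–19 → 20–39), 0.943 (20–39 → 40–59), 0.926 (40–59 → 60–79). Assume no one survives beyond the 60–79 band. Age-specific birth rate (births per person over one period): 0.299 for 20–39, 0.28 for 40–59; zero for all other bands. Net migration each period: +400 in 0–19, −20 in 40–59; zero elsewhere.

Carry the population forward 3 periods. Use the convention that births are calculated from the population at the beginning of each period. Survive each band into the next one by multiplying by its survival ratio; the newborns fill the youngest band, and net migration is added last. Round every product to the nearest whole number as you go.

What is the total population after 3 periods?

After projecting period 1:
Births: 22900 × 0.299 = 6847  |  3500 × 0.28 = 980 → 7827
20–39: 2700 × 0.943 = 2546
40–59: 22900 × 0.943 = 21595
60–79: 3500 × 0.926 = 3241
Net migration: 0–19 + 400 → 8227; 40–59 − 20 → 21575
→ [8227, 2546, 21575, 3241]
After projecting period 2:
Births: 2546 × 0.299 = 761  |  21575 × 0.28 = 6041 → 6802
20–39: 8227 × 0.943 = 7758
40–59: 2546 × 0.943 = 2401
60–79: 21575 × 0.926 = 19978
Net migration: 0–19 + 400 → 7202; 40–59 − 20 → 2381
→ [7202, 7758, 2381, 19978]
After projecting period 3:
Births: 7758 × 0.299 = 2320  |  2381 × 0.28 = 667 → 2987
20–39: 7202 × 0.943 = 6791
40–59: 7758 × 0.943 = 7316
60–79: 2381 × 0.926 = 2205
Net migration: 0–19 + 400 → 3387; 40–59 − 20 → 7296
→ [3387, 6791, 7296, 2205]
Total after period 3: 3387 + 6791 + 7296 + 2205 = 19679

19679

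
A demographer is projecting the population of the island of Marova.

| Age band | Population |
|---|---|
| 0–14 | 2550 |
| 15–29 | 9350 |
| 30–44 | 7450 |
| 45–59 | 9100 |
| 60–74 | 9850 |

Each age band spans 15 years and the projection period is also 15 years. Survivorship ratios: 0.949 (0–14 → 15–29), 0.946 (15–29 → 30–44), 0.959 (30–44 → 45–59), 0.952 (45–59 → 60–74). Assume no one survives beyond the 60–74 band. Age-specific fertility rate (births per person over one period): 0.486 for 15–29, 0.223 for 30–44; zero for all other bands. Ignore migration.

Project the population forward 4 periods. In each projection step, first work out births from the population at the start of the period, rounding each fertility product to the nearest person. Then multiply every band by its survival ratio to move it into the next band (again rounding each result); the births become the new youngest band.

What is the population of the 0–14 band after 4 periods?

2694

Call the bands 1 to 5, youngest first.
Period 1.
Births: 9350 × 0.486 = 4544 ; 7450 × 0.223 = 1661 → 6205
Band 2: 2550 × 0.949 = 2420
Band 3: 9350 × 0.946 = 8845
Band 4: 7450 × 0.959 = 7145
Band 5: 9100 × 0.952 = 8663
→ [6205, 2420, 8845, 7145, 8663]
Period 2.
Births: 2420 × 0.486 = 1176 ; 8845 × 0.223 = 1972 → 3148
Band 2: 6205 × 0.949 = 5889
Band 3: 2420 × 0.946 = 2289
Band 4: 8845 × 0.959 = 8482
Band 5: 7145 × 0.952 = 6802
→ [3148, 5889, 2289, 8482, 6802]
Period 3.
Births: 5889 × 0.486 = 2862 ; 2289 × 0.223 = 510 → 3372
Band 2: 3148 × 0.949 = 2987
Band 3: 5889 × 0.946 = 5571
Band 4: 2289 × 0.959 = 2195
Band 5: 8482 × 0.952 = 8075
→ [3372, 2987, 5571, 2195, 8075]
Period 4.
Births: 2987 × 0.486 = 1452 ; 5571 × 0.223 = 1242 → 2694
Band 2: 3372 × 0.949 = 3200
Band 3: 2987 × 0.946 = 2826
Band 4: 5571 × 0.959 = 5343
Band 5: 2195 × 0.952 = 2090
→ [2694, 3200, 2826, 5343, 2090]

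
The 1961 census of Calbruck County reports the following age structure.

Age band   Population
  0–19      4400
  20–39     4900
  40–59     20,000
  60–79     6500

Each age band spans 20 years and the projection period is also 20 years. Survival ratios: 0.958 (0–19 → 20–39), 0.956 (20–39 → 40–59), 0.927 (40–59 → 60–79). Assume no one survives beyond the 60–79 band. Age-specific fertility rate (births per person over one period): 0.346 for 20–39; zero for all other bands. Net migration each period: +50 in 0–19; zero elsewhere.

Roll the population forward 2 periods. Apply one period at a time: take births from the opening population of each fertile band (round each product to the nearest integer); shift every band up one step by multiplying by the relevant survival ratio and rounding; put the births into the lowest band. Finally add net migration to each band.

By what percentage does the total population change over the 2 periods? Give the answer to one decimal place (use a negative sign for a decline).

-67.7

After projecting period 1:
Births: 4900 × 0.346 = 1695
20–39: 4400 × 0.958 = 4215
40–59: 4900 × 0.956 = 4684
60–79: 20000 × 0.927 = 18540
Net migration: 0–19 + 50 → 1745
End of period: [1745, 4215, 4684, 18540]
After projecting period 2:
Births: 4215 × 0.346 = 1458
20–39: 1745 × 0.958 = 1672
40–59: 4215 × 0.956 = 4030
60–79: 4684 × 0.927 = 4342
Net migration: 0–19 + 50 → 1508
End of period: [1508, 1672, 4030, 4342]
Total: 35800 → 11552; change = -24248; percentage change = -67.7%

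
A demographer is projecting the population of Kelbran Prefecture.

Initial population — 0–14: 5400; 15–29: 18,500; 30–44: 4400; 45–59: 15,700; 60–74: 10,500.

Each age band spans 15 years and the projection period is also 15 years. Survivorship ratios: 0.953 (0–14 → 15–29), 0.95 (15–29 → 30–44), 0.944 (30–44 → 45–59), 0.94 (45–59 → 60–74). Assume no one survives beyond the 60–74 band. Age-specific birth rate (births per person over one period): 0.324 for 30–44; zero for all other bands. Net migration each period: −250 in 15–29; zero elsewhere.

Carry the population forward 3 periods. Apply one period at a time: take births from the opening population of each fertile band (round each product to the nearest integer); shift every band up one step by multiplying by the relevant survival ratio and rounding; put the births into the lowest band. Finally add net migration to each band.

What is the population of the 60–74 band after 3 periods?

Period 1:
Births: 4400 × 0.324 = 1426
15–29: 5400 × 0.953 = 5146
30–44: 18500 × 0.95 = 17575
45–59: 4400 × 0.944 = 4154
60–74: 15700 × 0.94 = 14758
Net migration: 15–29 − 250 → 4896
Population now: 0–14=1426, 15–29=4896, 30–44=17575, 45–59=4154, 60–74=14758
Period 2:
Births: 17575 × 0.324 = 5694
15–29: 1426 × 0.953 = 1359
30–44: 4896 × 0.95 = 4651
45–59: 17575 × 0.944 = 16591
60–74: 4154 × 0.94 = 3905
Net migration: 15–29 − 250 → 1109
Population now: 0–14=5694, 15–29=1109, 30–44=4651, 45–59=16591, 60–74=3905
Period 3:
Births: 4651 × 0.324 = 1507
15–29: 5694 × 0.953 = 5426
30–44: 1109 × 0.95 = 1054
45–59: 4651 × 0.944 = 4391
60–74: 16591 × 0.94 = 15596
Net migration: 15–29 − 250 → 5176
Population now: 0–14=1507, 15–29=5176, 30–44=1054, 45–59=4391, 60–74=15596

15596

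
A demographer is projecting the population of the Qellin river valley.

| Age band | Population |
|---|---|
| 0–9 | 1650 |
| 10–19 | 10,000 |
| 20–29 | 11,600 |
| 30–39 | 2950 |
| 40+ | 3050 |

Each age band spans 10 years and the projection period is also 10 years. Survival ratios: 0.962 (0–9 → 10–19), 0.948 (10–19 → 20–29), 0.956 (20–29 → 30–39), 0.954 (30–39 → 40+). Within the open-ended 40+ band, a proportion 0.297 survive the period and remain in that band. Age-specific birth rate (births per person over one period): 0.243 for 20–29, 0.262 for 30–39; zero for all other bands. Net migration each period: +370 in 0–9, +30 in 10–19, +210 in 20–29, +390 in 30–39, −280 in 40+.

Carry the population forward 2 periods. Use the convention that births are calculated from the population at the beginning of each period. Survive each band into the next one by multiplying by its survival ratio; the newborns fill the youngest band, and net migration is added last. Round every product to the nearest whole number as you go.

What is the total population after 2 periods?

Period 1.
Births: 11600 × 0.243 = 2819  |  2950 × 0.262 = 773 — total 3592
10–19: 1650 × 0.962 = 1587
20–29: 10000 × 0.948 = 9480
30–39: 11600 × 0.956 = 11090
40+: 2950 × 0.954 + 3050 × 0.297 = 2814 + 906 = 3720
Net migration: 0–9 + 370 → 3962; 10–19 + 30 → 1617; 20–29 + 210 → 9690; 30–39 + 390 → 11480; 40+ − 280 → 3440
End of period: [3962, 1617, 9690, 11480, 3440]
Period 2.
Births: 9690 × 0.243 = 2355  |  11480 × 0.262 = 3008 — total 5363
10–19: 3962 × 0.962 = 3811
20–29: 1617 × 0.948 = 1533
30–39: 9690 × 0.956 = 9264
40+: 11480 × 0.954 + 3440 × 0.297 = 10952 + 1022 = 11974
Net migration: 0–9 + 370 → 5733; 10–19 + 30 → 3841; 20–29 + 210 → 1743; 30–39 + 390 → 9654; 40+ − 280 → 11694
End of period: [5733, 3841, 1743, 9654, 11694]
Total after period 2: 5733 + 3841 + 1743 + 9654 + 11694 = 32665

32665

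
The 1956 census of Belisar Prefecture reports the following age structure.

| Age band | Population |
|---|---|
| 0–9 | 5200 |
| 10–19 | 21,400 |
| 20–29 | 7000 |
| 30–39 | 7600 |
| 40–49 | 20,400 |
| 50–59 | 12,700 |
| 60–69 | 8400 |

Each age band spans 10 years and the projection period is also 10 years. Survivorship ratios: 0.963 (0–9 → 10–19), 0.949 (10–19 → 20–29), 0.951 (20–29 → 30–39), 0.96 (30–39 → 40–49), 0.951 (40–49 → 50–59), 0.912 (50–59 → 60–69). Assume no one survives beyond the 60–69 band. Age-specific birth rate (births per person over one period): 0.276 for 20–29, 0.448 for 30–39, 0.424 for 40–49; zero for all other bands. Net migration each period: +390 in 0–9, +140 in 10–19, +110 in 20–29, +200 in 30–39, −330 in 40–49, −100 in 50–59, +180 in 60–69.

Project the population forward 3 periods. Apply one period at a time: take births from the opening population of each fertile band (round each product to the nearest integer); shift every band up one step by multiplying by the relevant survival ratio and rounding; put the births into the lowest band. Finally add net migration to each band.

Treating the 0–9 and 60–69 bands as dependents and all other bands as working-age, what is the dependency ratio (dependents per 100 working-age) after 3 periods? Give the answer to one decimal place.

35.5

Let group 1 be 0–9 through group 7 = 60–69.
Period 1:
Births: 7000 × 0.276 = 1932, 7600 × 0.448 = 3405, 20400 × 0.424 = 8650 ⇒ total 13987
Group 2: 5200 × 0.963 = 5008
Group 3: 21400 × 0.949 = 20309
Group 4: 7000 × 0.951 = 6657
Group 5: 7600 × 0.96 = 7296
Group 6: 20400 × 0.951 = 19400
Group 7: 12700 × 0.912 = 11582
Net migration: Group 1 + 390 → 14377; Group 2 + 140 → 5148; Group 3 + 110 → 20419; Group 4 + 200 → 6857; Group 5 − 330 → 6966; Group 6 − 100 → 19300; Group 7 + 180 → 11762
End of period: [14377, 5148, 20419, 6857, 6966, 19300, 11762]
Period 2:
Births: 20419 × 0.276 = 5636, 6857 × 0.448 = 3072, 6966 × 0.424 = 2954 ⇒ total 11662
Group 2: 14377 × 0.963 = 13845
Group 3: 5148 × 0.949 = 4885
Group 4: 20419 × 0.951 = 19418
Group 5: 6857 × 0.96 = 6583
Group 6: 6966 × 0.951 = 6625
Group 7: 19300 × 0.912 = 17602
Net migration: Group 1 + 390 → 12052; Group 2 + 140 → 13985; Group 3 + 110 → 4995; Group 4 + 200 → 19618; Group 5 − 330 → 6253; Group 6 − 100 → 6525; Group 7 + 180 → 17782
End of period: [12052, 13985, 4995, 19618, 6253, 6525, 17782]
Period 3:
Births: 4995 × 0.276 = 1379, 19618 × 0.448 = 8789, 6253 × 0.424 = 2651 ⇒ total 12819
Group 2: 12052 × 0.963 = 11606
Group 3: 13985 × 0.949 = 13272
Group 4: 4995 × 0.951 = 4750
Group 5: 19618 × 0.96 = 18833
Group 6: 6253 × 0.951 = 5947
Group 7: 6525 × 0.912 = 5951
Net migration: Group 1 + 390 → 13209; Group 2 + 140 → 11746; Group 3 + 110 → 13382; Group 4 + 200 → 4950; Group 5 − 330 → 18503; Group 6 − 100 → 5847; Group 7 + 180 → 6131
End of period: [13209, 11746, 13382, 4950, 18503, 5847, 6131]
Dependents (band 0–9 + band 60–69) = 13209 + 6131 = 19340; working-age = 54428; ratio = 19340/54428 × 100 = 35.5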